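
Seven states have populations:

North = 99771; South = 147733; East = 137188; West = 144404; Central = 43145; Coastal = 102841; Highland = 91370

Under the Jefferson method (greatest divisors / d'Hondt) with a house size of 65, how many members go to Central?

3

Standard divisor 766452/65 ≈ 11791.569; standard quotas: North 8.461, South 12.529, East 11.634, West 12.246, Central 3.659, Coastal 8.722, Highland 7.749.
Rounding down gives 8, 12, 11, 12, 3, 8, 7 = 61 seats, so the divisor must be adjusted.
With modified divisor 11200: modified quotas North 8.908, South 13.190, East 12.249, West 12.893, Central 3.852, Coastal 9.182, Highland 8.158.
Rounding down: North 8, South 13, East 12, West 12, Central 3, Coastal 9, Highland 8 (total 65).
Central receives 3.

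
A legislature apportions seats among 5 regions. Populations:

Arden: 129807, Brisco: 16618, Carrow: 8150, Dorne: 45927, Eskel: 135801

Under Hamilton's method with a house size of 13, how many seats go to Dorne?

2

The standard divisor is 336303/13 ≈ 25869.462.
Standard quotas: Arden 5.0178, Brisco 0.6424, Carrow 0.3150, Dorne 1.7753, Eskel 5.2495.
Lower quotas: Arden 5, Brisco 0, Carrow 0, Dorne 1, Eskel 5 (sum 11, leaving 2 seats).
Remainders in descending order: Dorne 0.7753, Brisco 0.6424, Carrow 0.3150, Eskel 0.2495, Arden 0.0178.
Largest remainders: Dorne, Brisco receive the extra seats.
Dorne receives 2.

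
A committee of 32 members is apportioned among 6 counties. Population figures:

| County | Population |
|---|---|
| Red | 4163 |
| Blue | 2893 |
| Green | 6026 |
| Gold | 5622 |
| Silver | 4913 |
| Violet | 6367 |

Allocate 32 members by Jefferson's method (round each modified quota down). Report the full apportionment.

Red 4, Blue 3, Green 7, Gold 6, Silver 5, Violet 7

Standard divisor 29984/32 ≈ 937; standard quotas: Red 4.443, Blue 3.088, Green 6.431, Gold 6.000, Silver 5.243, Violet 6.795.
Rounding down gives 4, 3, 6, 6, 5, 6 = 30 seats, so the divisor must be adjusted.
With modified divisor 850: modified quotas Red 4.898, Blue 3.404, Green 7.089, Gold 6.614, Silver 5.780, Violet 7.491.
Rounding down: Red 4, Blue 3, Green 7, Gold 6, Silver 5, Violet 7 (total 32).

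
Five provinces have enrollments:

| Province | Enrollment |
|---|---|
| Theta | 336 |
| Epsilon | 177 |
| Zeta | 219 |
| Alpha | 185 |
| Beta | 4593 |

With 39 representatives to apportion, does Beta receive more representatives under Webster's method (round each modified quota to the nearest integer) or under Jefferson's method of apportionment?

Webster: Theta 2, Epsilon 1, Zeta 2, Alpha 1, Beta 33.
Jefferson: Theta 2, Epsilon 1, Zeta 1, Alpha 1, Beta 34.
Beta gets 33 under Webster and 34 under Jefferson.

Jefferson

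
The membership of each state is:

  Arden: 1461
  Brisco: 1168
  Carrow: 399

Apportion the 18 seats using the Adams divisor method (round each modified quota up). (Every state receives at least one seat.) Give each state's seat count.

Arden: 8; Brisco: 7; Carrow: 3

Standard divisor 3028/18 ≈ 168.222; standard quotas: Arden 8.685, Brisco 6.943, Carrow 2.372.
Rounding up gives 9, 7, 3 = 19 seats, so the divisor must be adjusted.
With modified divisor 190: modified quotas Arden 7.689, Brisco 6.147, Carrow 2.100.
Rounding up: Arden 8, Brisco 7, Carrow 3 (total 18).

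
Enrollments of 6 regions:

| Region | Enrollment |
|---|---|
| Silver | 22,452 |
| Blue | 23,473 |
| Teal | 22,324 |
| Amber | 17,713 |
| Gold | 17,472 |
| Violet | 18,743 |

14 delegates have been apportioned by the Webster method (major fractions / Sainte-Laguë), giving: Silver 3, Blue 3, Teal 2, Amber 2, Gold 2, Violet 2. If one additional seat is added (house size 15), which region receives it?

Teal

Priority for the next seat is population ÷ (current seats + 0.5).
Priorities: Silver 6414.857, Blue 6706.571, Teal 8929.600, Amber 7085.200, Gold 6988.800, Violet 7497.200.
Highest priority: Teal.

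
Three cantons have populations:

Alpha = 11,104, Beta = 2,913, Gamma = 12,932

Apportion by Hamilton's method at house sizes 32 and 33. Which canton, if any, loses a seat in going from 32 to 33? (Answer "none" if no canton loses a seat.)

At 32 seats: Alpha 13, Beta 4, Gamma 15.
At 33 seats: Alpha 14, Beta 3, Gamma 16.
Beta drops from 4 to 3.

Beta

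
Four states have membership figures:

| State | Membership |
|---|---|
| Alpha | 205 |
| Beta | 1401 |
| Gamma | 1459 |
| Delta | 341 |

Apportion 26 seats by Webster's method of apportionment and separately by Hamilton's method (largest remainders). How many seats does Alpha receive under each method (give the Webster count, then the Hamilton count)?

2 and 1

Webster: Alpha 2, Beta 10, Gamma 11, Delta 3.
Hamilton: Alpha 1, Beta 11, Gamma 11, Delta 3.
Alpha gets 2 under Webster and 1 under Hamilton.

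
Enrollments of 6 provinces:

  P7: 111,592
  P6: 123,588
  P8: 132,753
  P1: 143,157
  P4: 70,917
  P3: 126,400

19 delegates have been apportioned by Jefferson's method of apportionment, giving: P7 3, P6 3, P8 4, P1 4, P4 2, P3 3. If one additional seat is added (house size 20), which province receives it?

P3

Priority for the next seat is population ÷ (current seats + 1).
Priorities: P7 27898.000, P6 30897.000, P8 26550.600, P1 28631.400, P4 23639.000, P3 31600.000.
Highest priority: P3.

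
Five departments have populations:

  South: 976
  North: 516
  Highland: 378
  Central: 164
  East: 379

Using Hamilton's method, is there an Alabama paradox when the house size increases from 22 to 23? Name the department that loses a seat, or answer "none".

Central

At 22 seats: South 9, North 5, Highland 3, Central 2, East 3.
At 23 seats: South 9, North 5, Highland 4, Central 1, East 4.
Central drops from 2 to 1.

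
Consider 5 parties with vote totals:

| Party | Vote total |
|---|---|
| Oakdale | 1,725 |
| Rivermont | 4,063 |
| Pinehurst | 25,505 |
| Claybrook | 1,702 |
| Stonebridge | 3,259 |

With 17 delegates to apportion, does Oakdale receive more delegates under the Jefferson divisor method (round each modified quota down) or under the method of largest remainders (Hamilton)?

Jefferson: Oakdale 0, Rivermont 2, Pinehurst 14, Claybrook 0, Stonebridge 1.
Hamilton: Oakdale 1, Rivermont 2, Pinehurst 12, Claybrook 1, Stonebridge 1.
Oakdale gets 0 under Jefferson and 1 under Hamilton.

Hamilton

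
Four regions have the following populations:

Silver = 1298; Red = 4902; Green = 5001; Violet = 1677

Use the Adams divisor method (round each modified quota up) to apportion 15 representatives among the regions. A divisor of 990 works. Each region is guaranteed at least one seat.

With modified divisor 990: modified quotas Silver 1.311, Red 4.952, Green 5.052, Violet 1.694.
Rounding up: Silver 2, Red 5, Green 6, Violet 2 (total 15).

Silver: 2, Red: 5, Green: 6, Violet: 2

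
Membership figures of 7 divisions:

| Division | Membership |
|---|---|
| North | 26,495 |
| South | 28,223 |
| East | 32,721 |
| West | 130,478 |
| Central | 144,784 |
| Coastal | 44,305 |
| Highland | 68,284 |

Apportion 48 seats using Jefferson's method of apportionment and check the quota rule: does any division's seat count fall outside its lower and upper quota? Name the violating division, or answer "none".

Standard quotas: North 2.676, South 2.850, East 3.305, West 13.177, Central 14.622, Coastal 4.474, Highland 6.896.
Jefferson allocation: North 2, South 3, East 3, West 14, Central 15, Coastal 4, Highland 7.
Every allocation lies between the lower and upper quota.

none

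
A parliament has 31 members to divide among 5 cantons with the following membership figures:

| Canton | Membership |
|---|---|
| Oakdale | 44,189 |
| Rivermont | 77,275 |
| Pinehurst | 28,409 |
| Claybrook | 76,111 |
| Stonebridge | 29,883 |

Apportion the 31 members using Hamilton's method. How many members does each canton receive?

Oakdale 5, Rivermont 9, Pinehurst 4, Claybrook 9, Stonebridge 4

Total 255867; standard divisor 255867/31 ≈ 8253.774.
Standard quotas: Oakdale 5.3538, Rivermont 9.3624, Pinehurst 3.4419, Claybrook 9.2214, Stonebridge 3.6205.
Lower quotas: Oakdale 5, Rivermont 9, Pinehurst 3, Claybrook 9, Stonebridge 3 (sum 29, leaving 2 seats).
Remainders in descending order: Stonebridge 0.6205, Pinehurst 0.4419, Rivermont 0.3624, Oakdale 0.3538, Claybrook 0.2214.
Largest remainders: Stonebridge, Pinehurst receive the extra seats.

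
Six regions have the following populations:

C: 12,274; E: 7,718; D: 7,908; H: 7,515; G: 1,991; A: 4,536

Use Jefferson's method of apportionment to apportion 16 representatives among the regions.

Standard divisor 41942/16 ≈ 2621.375; standard quotas: C 4.682, E 2.944, D 3.017, H 2.867, G 0.760, A 1.730.
Rounding down gives 4, 2, 3, 2, 0, 1 = 12 seats, so the divisor must be adjusted.
With modified divisor 2200: modified quotas C 5.579, E 3.508, D 3.595, H 3.416, G 0.905, A 2.062.
Rounding down: C 5, E 3, D 3, H 3, G 0, A 2 (total 16).

C 5; E 3; D 3; H 3; G 0; A 2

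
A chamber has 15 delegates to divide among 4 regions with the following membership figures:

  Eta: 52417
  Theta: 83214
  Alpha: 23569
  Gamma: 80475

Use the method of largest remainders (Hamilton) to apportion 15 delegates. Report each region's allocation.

The standard divisor is 239675/15 ≈ 15978.333.
Standard quotas: Eta 3.2805, Theta 5.2079, Alpha 1.4751, Gamma 5.0365.
Lower quotas: Eta 3, Theta 5, Alpha 1, Gamma 5 (sum 14, leaving 1 seat).
Remainders in descending order: Alpha 0.4751, Eta 0.2805, Theta 0.2079, Gamma 0.0365.
The surplus seat goes to Alpha.

Eta: 3, Theta: 5, Alpha: 2, Gamma: 5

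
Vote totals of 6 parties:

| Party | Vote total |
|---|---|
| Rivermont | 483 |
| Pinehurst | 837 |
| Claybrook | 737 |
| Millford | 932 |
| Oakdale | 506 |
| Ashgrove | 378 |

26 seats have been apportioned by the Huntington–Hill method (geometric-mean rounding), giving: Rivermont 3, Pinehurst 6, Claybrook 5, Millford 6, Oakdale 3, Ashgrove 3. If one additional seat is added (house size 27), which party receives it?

Oakdale

Priority for the next seat is population ÷ (√(s·(s+1))).
Priorities: Rivermont 139.430, Pinehurst 129.152, Claybrook 134.557, Millford 143.811, Oakdale 146.070, Ashgrove 109.119.
Highest priority: Oakdale.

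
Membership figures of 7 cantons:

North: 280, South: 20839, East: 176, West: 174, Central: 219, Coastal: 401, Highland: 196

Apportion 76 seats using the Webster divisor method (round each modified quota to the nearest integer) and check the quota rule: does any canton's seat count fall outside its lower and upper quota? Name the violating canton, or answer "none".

South

Standard quotas: North 0.955, South 71.069, East 0.600, West 0.593, Central 0.747, Coastal 1.368, Highland 0.668.
Webster allocation: North 1, South 70, East 1, West 1, Central 1, Coastal 1, Highland 1.
South has quota 71.069 (lower 71, upper 72) but receives 70 — outside the quota interval.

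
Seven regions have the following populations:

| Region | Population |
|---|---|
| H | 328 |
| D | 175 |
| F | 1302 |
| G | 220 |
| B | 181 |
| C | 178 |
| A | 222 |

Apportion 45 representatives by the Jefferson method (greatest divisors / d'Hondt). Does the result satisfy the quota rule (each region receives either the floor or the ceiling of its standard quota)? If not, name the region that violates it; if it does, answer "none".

none

Standard quotas: H 5.664, D 3.022, F 22.483, G 3.799, B 3.125, C 3.074, A 3.833.
Jefferson allocation: H 5, D 3, F 23, G 4, B 3, C 3, A 4.
Every allocation lies between the lower and upper quota.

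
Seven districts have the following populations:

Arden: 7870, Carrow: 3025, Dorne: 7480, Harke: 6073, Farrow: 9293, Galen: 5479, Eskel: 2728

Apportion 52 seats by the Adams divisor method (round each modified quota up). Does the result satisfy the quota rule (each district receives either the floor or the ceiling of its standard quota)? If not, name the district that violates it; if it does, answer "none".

Standard quotas: Arden 9.756, Carrow 3.750, Dorne 9.272, Harke 7.528, Farrow 11.520, Galen 6.792, Eskel 3.382.
Adams allocation: Arden 10, Carrow 4, Dorne 9, Harke 7, Farrow 11, Galen 7, Eskel 4.
Every allocation lies between the lower and upper quota.

none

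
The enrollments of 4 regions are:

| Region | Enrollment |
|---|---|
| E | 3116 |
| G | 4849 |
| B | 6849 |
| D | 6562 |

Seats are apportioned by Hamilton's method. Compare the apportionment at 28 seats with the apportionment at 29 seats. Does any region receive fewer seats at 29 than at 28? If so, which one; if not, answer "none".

At 28 seats: E 4, G 6, B 9, D 9.
At 29 seats: E 4, G 7, B 9, D 9.
No region's allocation decreased.

none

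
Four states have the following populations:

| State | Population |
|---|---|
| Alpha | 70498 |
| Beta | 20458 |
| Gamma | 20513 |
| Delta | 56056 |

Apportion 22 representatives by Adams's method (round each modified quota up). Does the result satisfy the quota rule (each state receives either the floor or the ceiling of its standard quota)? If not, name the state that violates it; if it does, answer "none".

Standard quotas: Alpha 9.258, Beta 2.687, Gamma 2.694, Delta 7.361.
Adams allocation: Alpha 9, Beta 3, Gamma 3, Delta 7.
Every allocation lies between the lower and upper quota.

none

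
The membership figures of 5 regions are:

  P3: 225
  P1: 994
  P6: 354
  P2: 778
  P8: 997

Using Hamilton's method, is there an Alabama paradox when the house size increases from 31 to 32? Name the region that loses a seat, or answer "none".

At 31 seats: P3 2, P1 9, P6 4, P2 7, P8 9.
At 32 seats: P3 2, P1 10, P6 3, P2 7, P8 10.
P6 drops from 4 to 3.

P6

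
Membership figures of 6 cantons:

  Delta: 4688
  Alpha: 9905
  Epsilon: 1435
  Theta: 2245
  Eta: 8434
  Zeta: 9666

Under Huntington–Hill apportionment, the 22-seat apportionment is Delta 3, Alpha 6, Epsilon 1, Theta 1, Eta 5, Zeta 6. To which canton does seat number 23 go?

Theta

Priority for the next seat is population ÷ (√(s·(s+1))).
Priorities: Delta 1353.309, Alpha 1528.375, Epsilon 1014.698, Theta 1587.455, Eta 1539.831, Zeta 1491.496.
Highest priority: Theta.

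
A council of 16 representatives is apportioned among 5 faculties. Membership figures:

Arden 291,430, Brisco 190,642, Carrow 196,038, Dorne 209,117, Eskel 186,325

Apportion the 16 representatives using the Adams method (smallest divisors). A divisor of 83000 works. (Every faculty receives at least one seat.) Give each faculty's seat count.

Arden 4, Brisco 3, Carrow 3, Dorne 3, Eskel 3

With modified divisor 83000: modified quotas Arden 3.511, Brisco 2.297, Carrow 2.362, Dorne 2.519, Eskel 2.245.
Rounding up: Arden 4, Brisco 3, Carrow 3, Dorne 3, Eskel 3 (total 16).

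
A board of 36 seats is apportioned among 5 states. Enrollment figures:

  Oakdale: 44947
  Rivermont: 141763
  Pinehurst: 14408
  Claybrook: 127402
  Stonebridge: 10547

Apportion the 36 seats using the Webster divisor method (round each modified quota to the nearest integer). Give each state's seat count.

Standard divisor 339067/36 ≈ 9418.528; standard quotas: Oakdale 4.772, Rivermont 15.052, Pinehurst 1.530, Claybrook 13.527, Stonebridge 1.120.
Rounding to the nearest integer gives 5, 15, 2, 14, 1 = 37 seats, so the divisor must be adjusted.
With modified divisor 9470.81: modified quotas Oakdale 4.746, Rivermont 14.968, Pinehurst 1.521, Claybrook 13.452, Stonebridge 1.114.
Rounding to the nearest integer: Oakdale 5, Rivermont 15, Pinehurst 2, Claybrook 13, Stonebridge 1 (total 36).

Oakdale 5, Rivermont 15, Pinehurst 2, Claybrook 13, Stonebridge 1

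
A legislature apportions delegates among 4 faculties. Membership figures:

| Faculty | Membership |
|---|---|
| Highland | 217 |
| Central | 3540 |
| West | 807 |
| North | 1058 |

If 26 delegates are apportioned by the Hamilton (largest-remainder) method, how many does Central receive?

16

The standard divisor is 5622/26 ≈ 216.231.
Standard quotas: Highland 1.004, Central 16.371, West 3.732, North 4.893.
Lower quotas: Highland 1, Central 16, West 3, North 4 (sum 24, leaving 2 seats).
Remainders in descending order: North 0.893, West 0.732, Central 0.371, Highland 0.004.
Largest remainders: North, West receive the extra seats.
Central receives 16.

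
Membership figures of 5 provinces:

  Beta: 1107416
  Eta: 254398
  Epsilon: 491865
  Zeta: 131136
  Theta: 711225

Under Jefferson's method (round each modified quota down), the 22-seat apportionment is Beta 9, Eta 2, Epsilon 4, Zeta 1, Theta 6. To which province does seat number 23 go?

Beta

Priority for the next seat is population ÷ (current seats + 1).
Priorities: Beta 110741.600, Eta 84799.333, Epsilon 98373.000, Zeta 65568.000, Theta 101603.571.
Highest priority: Beta.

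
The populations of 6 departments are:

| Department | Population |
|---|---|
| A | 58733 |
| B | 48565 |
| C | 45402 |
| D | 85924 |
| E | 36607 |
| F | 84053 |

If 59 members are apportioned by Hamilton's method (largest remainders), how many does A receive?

10

The standard divisor is 359284/59 ≈ 6089.559.
Standard quotas: A 9.6449, B 7.9751, C 7.4557, D 14.1101, E 6.0114, F 13.8028.
Lower quotas: A 9, B 7, C 7, D 14, E 6, F 13 (sum 56, leaving 3 seats).
Remainders in descending order: B 0.9751, F 0.8028, A 0.6449, C 0.4557, D 0.1101, E 0.0114.
The surplus seats go to B, F, A.
A receives 10.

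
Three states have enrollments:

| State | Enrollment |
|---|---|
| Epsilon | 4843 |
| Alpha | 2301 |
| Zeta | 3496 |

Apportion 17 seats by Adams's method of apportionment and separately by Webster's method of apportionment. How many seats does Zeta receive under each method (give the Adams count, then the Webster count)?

6 and 5

Adams: Epsilon 7, Alpha 4, Zeta 6.
Webster: Epsilon 8, Alpha 4, Zeta 5.
Zeta gets 6 under Adams and 5 under Webster.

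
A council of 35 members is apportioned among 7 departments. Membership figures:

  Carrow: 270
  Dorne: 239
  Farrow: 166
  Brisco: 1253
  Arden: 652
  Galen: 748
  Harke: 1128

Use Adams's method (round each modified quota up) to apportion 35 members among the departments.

Standard divisor 4456/35 ≈ 127.314; standard quotas: Carrow 2.121, Dorne 1.877, Farrow 1.304, Brisco 9.842, Arden 5.121, Galen 5.875, Harke 8.860.
Rounding up gives 3, 2, 2, 10, 6, 6, 9 = 38 seats, so the divisor must be adjusted.
With modified divisor 140: modified quotas Carrow 1.929, Dorne 1.707, Farrow 1.186, Brisco 8.950, Arden 4.657, Galen 5.343, Harke 8.057.
Rounding up: Carrow 2, Dorne 2, Farrow 2, Brisco 9, Arden 5, Galen 6, Harke 9 (total 35).

Carrow 2; Dorne 2; Farrow 2; Brisco 9; Arden 5; Galen 6; Harke 9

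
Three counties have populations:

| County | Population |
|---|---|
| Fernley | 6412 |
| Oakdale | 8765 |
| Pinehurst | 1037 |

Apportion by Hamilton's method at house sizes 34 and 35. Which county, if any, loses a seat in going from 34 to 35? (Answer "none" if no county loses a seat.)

At 34 seats: Fernley 14, Oakdale 18, Pinehurst 2.
At 35 seats: Fernley 14, Oakdale 19, Pinehurst 2.
No county's allocation decreased.

none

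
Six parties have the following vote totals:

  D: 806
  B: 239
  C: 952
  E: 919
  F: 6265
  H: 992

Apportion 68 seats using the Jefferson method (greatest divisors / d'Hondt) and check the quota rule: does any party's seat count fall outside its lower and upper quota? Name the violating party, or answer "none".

Standard quotas: D 5.388, B 1.598, C 6.364, E 6.143, F 41.878, H 6.631.
Jefferson allocation: D 5, B 1, C 6, E 6, F 44, H 6.
F has quota 41.878 (lower 41, upper 42) but receives 44 — outside the quota interval.

F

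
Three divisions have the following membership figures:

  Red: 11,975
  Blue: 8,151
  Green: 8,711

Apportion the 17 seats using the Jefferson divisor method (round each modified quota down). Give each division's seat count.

Standard divisor 28837/17 ≈ 1696.294; standard quotas: Red 7.060, Blue 4.805, Green 5.135.
Rounding down gives 7, 4, 5 = 16 seats, so the divisor must be adjusted.
With modified divisor 1600: modified quotas Red 7.484, Blue 5.094, Green 5.444.
Rounding down: Red 7, Blue 5, Green 5 (total 17).

Red 7; Blue 5; Green 5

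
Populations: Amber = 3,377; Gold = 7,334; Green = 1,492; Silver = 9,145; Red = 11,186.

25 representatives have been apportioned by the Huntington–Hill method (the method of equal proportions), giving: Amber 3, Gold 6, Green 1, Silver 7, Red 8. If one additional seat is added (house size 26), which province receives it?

Red

Priority for the next seat is population ÷ (√(s·(s+1))).
Priorities: Amber 974.856, Gold 1131.661, Green 1055.003, Silver 1222.052, Red 1318.283.
Highest priority: Red.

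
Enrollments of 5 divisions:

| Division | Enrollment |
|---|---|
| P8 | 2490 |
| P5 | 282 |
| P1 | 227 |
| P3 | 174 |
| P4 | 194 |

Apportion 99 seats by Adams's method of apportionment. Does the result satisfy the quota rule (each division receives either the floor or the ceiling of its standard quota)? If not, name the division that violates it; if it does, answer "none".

P8

Standard quotas: P8 73.214, P5 8.292, P1 6.674, P3 5.116, P4 5.704.
Adams allocation: P8 72, P5 9, P1 7, P3 5, P4 6.
P8 has quota 73.214 (lower 73, upper 74) but receives 72 — outside the quota interval.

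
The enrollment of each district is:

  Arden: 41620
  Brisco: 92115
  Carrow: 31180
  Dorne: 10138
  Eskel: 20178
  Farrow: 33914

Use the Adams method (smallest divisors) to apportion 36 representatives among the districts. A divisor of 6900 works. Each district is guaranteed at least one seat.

Arden 7, Brisco 14, Carrow 5, Dorne 2, Eskel 3, Farrow 5

With modified divisor 6900: modified quotas Arden 6.032, Brisco 13.350, Carrow 4.519, Dorne 1.469, Eskel 2.924, Farrow 4.915.
Rounding up: Arden 7, Brisco 14, Carrow 5, Dorne 2, Eskel 3, Farrow 5 (total 36).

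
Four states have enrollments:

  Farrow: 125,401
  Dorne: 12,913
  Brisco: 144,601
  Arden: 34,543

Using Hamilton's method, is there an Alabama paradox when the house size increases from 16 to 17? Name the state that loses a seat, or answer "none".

At 16 seats: Farrow 6, Dorne 1, Brisco 7, Arden 2.
At 17 seats: Farrow 7, Dorne 0, Brisco 8, Arden 2.
Dorne drops from 1 to 0.

Dorne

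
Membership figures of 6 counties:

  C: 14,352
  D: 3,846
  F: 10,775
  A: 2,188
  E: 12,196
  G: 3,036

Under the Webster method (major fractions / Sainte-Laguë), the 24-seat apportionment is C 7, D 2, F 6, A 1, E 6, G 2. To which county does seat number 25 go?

C

Priority for the next seat is population ÷ (current seats + 0.5).
Priorities: C 1913.600, D 1538.400, F 1657.692, A 1458.667, E 1876.308, G 1214.400.
Highest priority: C.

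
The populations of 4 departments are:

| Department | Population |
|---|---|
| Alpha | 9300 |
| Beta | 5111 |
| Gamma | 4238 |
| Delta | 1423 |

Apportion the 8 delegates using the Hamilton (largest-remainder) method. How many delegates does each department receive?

Alpha 4, Beta 2, Gamma 2, Delta 0

Standard divisor: 20072 ÷ 8 = 2509.
Standard quotas: Alpha 3.7067, Beta 2.0371, Gamma 1.6891, Delta 0.5672.
Lower quotas: Alpha 3, Beta 2, Gamma 1, Delta 0 (sum 6, leaving 2 seats).
Remainders in descending order: Alpha 0.7067, Gamma 0.6891, Delta 0.5672, Beta 0.0371.
The surplus seats go to Alpha, Gamma.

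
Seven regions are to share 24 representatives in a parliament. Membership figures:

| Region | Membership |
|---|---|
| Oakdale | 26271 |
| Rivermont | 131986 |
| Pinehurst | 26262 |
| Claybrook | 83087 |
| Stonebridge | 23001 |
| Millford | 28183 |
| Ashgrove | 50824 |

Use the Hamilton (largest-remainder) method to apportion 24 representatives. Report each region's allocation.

Oakdale: 2, Rivermont: 9, Pinehurst: 2, Claybrook: 5, Stonebridge: 1, Millford: 2, Ashgrove: 3

Total 369614; standard divisor 369614/24 ≈ 15400.583.
Standard quotas: Oakdale 1.7058, Rivermont 8.5702, Pinehurst 1.7053, Claybrook 5.3951, Stonebridge 1.4935, Millford 1.8300, Ashgrove 3.3001.
Lower quotas: Oakdale 1, Rivermont 8, Pinehurst 1, Claybrook 5, Stonebridge 1, Millford 1, Ashgrove 3 (sum 20, leaving 4 seats).
Remainders in descending order: Millford 0.8300, Oakdale 0.7058, Pinehurst 0.7053, Rivermont 0.5702, Stonebridge 0.4935, Claybrook 0.3951, Ashgrove 0.3001.
Largest remainders: Millford, Oakdale, Pinehurst, Rivermont receive the extra seats.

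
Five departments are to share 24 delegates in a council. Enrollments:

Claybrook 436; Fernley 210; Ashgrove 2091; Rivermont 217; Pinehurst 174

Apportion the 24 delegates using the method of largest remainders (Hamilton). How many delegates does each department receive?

Claybrook 3, Fernley 2, Ashgrove 16, Rivermont 2, Pinehurst 1

Total 3128; standard divisor 3128/24 ≈ 130.333.
Standard quotas: Claybrook 3.345, Fernley 1.611, Ashgrove 16.043, Rivermont 1.665, Pinehurst 1.335.
Lower quotas: Claybrook 3, Fernley 1, Ashgrove 16, Rivermont 1, Pinehurst 1 (sum 22, leaving 2 seats).
Remainders in descending order: Rivermont 0.665, Fernley 0.611, Claybrook 0.345, Pinehurst 0.335, Ashgrove 0.043.
Largest remainders: Rivermont, Fernley receive the extra seats.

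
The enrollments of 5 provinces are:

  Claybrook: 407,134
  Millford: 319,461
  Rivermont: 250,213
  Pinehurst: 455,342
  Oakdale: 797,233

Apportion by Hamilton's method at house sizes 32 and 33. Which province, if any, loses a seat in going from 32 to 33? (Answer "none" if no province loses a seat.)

Rivermont

At 32 seats: Claybrook 6, Millford 5, Rivermont 4, Pinehurst 6, Oakdale 11.
At 33 seats: Claybrook 6, Millford 5, Rivermont 3, Pinehurst 7, Oakdale 12.
Rivermont drops from 4 to 3.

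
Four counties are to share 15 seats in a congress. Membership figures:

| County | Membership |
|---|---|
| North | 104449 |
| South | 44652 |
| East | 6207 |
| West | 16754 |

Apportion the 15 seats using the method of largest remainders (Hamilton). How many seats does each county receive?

Total 172062; standard divisor 172062/15 ≈ 11470.8.
Standard quotas: North 9.1056, South 3.8927, East 0.5411, West 1.4606.
Lower quotas: North 9, South 3, East 0, West 1 (sum 13, leaving 2 seats).
Remainders in descending order: South 0.8927, East 0.5411, West 0.4606, North 0.1056.
The surplus seats go to South, East.

North 9, South 4, East 1, West 1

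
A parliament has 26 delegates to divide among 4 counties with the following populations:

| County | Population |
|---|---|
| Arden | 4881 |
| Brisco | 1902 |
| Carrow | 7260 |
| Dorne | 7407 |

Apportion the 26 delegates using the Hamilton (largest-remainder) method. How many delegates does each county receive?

Arden: 6; Brisco: 2; Carrow: 9; Dorne: 9

Standard divisor: 21450 ÷ 26 = 825.
Standard quotas: Arden 5.9164, Brisco 2.3055, Carrow 8.8000, Dorne 8.9782.
Lower quotas: Arden 5, Brisco 2, Carrow 8, Dorne 8 (sum 23, leaving 3 seats).
Remainders in descending order: Dorne 0.9782, Arden 0.9164, Carrow 0.8000, Brisco 0.3055.
The surplus seats go to Dorne, Arden, Carrow.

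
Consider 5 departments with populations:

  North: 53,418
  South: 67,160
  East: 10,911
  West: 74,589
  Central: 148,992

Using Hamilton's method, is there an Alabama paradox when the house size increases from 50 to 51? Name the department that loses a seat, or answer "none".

At 50 seats: North 8, South 9, East 2, West 10, Central 21.
At 51 seats: North 8, South 10, East 1, West 11, Central 21.
East drops from 2 to 1.

East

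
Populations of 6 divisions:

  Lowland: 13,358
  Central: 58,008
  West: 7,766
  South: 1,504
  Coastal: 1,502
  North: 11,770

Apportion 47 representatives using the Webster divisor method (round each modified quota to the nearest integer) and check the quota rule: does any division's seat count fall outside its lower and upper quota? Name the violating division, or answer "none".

Central

Standard quotas: Lowland 6.686, Central 29.032, West 3.887, South 0.753, Coastal 0.752, North 5.891.
Webster allocation: Lowland 7, Central 28, West 4, South 1, Coastal 1, North 6.
Central has quota 29.032 (lower 29, upper 30) but receives 28 — outside the quota interval.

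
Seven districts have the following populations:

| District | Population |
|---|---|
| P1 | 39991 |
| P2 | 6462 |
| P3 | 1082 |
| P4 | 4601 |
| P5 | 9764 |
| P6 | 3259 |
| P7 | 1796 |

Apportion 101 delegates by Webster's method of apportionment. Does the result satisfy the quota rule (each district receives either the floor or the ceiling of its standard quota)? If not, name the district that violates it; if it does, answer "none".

P1

Standard quotas: P1 60.325, P2 9.748, P3 1.632, P4 6.940, P5 14.729, P6 4.916, P7 2.709.
Webster allocation: P1 59, P2 10, P3 2, P4 7, P5 15, P6 5, P7 3.
P1 has quota 60.325 (lower 60, upper 61) but receives 59 — outside the quota interval.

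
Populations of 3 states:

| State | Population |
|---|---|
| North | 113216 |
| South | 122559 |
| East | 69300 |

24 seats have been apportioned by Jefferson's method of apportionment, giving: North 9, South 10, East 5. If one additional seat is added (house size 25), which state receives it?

East

Priority for the next seat is population ÷ (current seats + 1).
Priorities: North 11321.600, South 11141.727, East 11550.000.
Highest priority: East.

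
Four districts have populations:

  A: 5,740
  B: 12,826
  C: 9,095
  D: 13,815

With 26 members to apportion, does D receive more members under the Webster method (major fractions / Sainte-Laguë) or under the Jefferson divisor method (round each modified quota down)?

Webster: A 4, B 8, C 6, D 8.
Jefferson: A 3, B 8, C 6, D 9.
D gets 8 under Webster and 9 under Jefferson.

Jefferson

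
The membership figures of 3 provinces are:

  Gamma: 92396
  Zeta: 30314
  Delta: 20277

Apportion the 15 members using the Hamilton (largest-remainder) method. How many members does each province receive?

The standard divisor is 142987/15 ≈ 9532.467.
Standard quotas: Gamma 9.6928, Zeta 3.1801, Delta 2.1272.
Lower quotas: Gamma 9, Zeta 3, Delta 2 (sum 14, leaving 1 seat).
Remainders in descending order: Gamma 0.6928, Zeta 0.1801, Delta 0.1272.
Largest remainder: Gamma receives the extra seat.

Gamma=10, Zeta=3, Delta=2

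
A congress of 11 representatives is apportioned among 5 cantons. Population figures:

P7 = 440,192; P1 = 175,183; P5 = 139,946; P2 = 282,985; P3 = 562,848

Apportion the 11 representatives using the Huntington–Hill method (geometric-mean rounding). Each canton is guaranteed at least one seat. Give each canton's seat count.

P7: 3; P1: 1; P5: 1; P2: 2; P3: 4

With divisor 144776: modified quotas P7 3.041, P1 1.210, P5 0.967, P2 1.955, P3 3.888.
Geometric-mean thresholds: P7 √(3·4)=3.464, P1 √(1·2)=1.414, P5 (min 1), P2 √(1·2)=1.414, P3 √(3·4)=3.464.
Each quota rounded against its threshold gives P7 3, P1 1, P5 1, P2 2, P3 4 (total 11).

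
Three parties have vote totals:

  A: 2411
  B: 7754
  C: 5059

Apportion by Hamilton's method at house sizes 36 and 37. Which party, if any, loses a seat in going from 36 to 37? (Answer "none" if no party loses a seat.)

At 36 seats: A 6, B 18, C 12.
At 37 seats: A 6, B 19, C 12.
No party's allocation decreased.

none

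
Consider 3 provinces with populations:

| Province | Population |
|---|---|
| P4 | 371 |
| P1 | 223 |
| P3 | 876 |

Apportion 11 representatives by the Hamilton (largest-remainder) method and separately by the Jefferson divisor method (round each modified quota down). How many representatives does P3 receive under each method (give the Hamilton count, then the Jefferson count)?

Hamilton: P4 3, P1 2, P3 6.
Jefferson: P4 3, P1 1, P3 7.
P3 gets 6 under Hamilton and 7 under Jefferson.

6 and 7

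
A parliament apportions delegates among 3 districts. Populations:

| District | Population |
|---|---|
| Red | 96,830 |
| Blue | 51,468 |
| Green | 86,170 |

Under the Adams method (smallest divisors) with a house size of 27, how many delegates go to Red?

Standard divisor 234468/27 ≈ 8684; standard quotas: Red 11.150, Blue 5.927, Green 9.923.
Rounding up gives 12, 6, 10 = 28 seats, so the divisor must be adjusted.
With modified divisor 9200: modified quotas Red 10.525, Blue 5.594, Green 9.366.
Rounding up: Red 11, Blue 6, Green 10 (total 27).
Red receives 11.

11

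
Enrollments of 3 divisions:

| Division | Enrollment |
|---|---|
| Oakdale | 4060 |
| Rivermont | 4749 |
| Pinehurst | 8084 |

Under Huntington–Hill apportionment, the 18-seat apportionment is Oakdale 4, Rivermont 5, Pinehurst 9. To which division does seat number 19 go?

Priority for the next seat is population ÷ (√(s·(s+1))).
Priorities: Oakdale 907.844, Rivermont 867.045, Pinehurst 852.128.
Highest priority: Oakdale.

Oakdale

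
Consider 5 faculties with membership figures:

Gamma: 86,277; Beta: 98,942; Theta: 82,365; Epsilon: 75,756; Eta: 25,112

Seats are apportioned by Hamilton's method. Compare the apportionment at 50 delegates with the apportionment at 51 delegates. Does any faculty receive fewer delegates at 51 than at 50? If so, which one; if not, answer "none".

At 50 seats: Gamma 12, Beta 14, Theta 11, Epsilon 10, Eta 3.
At 51 seats: Gamma 12, Beta 14, Theta 11, Epsilon 11, Eta 3.
No faculty's allocation decreased.

none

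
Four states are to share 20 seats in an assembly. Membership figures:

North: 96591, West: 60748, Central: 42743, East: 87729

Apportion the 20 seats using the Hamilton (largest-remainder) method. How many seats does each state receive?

North 7, West 4, Central 3, East 6

Total 287811; standard divisor 287811/20 ≈ 14390.55.
Standard quotas: North 6.7121, West 4.2214, Central 2.9702, East 6.0963.
Lower quotas: North 6, West 4, Central 2, East 6 (sum 18, leaving 2 seats).
Remainders in descending order: Central 0.9702, North 0.7121, West 0.2214, East 0.0963.
Largest remainders: Central, North receive the extra seats.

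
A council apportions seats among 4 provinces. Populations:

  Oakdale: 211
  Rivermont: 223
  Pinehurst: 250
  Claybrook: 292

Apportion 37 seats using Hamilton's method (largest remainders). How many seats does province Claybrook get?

The standard divisor is 976/37 ≈ 26.378.
Standard quotas: Oakdale 7.999, Rivermont 8.454, Pinehurst 9.477, Claybrook 11.070.
Lower quotas: Oakdale 7, Rivermont 8, Pinehurst 9, Claybrook 11 (sum 35, leaving 2 seats).
Remainders in descending order: Oakdale 0.999, Pinehurst 0.477, Rivermont 0.454, Claybrook 0.070.
Largest remainders: Oakdale, Pinehurst receive the extra seats.
Claybrook receives 11.

11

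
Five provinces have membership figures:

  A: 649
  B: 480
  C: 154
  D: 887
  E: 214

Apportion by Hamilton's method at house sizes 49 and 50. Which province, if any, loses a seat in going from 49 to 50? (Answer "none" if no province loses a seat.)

E

At 49 seats: A 13, B 10, C 3, D 18, E 5.
At 50 seats: A 14, B 10, C 3, D 19, E 4.
E drops from 5 to 4.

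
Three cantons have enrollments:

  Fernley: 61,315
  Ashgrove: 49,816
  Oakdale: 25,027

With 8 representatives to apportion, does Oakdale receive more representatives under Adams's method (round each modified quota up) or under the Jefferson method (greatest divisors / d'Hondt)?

Adams: Fernley 3, Ashgrove 3, Oakdale 2.
Jefferson: Fernley 4, Ashgrove 3, Oakdale 1.
Oakdale gets 2 under Adams and 1 under Jefferson.

Adams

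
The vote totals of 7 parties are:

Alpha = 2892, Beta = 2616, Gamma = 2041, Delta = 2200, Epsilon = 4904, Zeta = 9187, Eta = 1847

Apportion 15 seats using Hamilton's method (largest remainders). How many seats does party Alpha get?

The standard divisor is 25687/15 ≈ 1712.467.
Standard quotas: Alpha 1.6888, Beta 1.5276, Gamma 1.1918, Delta 1.2847, Epsilon 2.8637, Zeta 5.3648, Eta 1.0786.
Lower quotas: Alpha 1, Beta 1, Gamma 1, Delta 1, Epsilon 2, Zeta 5, Eta 1 (sum 12, leaving 3 seats).
Remainders in descending order: Epsilon 0.8637, Alpha 0.6888, Beta 0.5276, Zeta 0.3648, Delta 0.2847, Gamma 0.1918, Eta 0.0786.
The surplus seats go to Epsilon, Alpha, Beta.
Alpha receives 2.

2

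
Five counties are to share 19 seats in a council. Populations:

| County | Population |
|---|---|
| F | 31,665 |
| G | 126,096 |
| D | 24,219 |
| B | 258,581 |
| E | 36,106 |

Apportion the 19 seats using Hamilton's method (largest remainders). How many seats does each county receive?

Total 476667; standard divisor 476667/19 ≈ 25087.737.
Standard quotas: F 1.2622, G 5.0262, D 0.9654, B 10.3071, E 1.4392.
Lower quotas: F 1, G 5, D 0, B 10, E 1 (sum 17, leaving 2 seats).
Remainders in descending order: D 0.9654, E 0.4392, B 0.3071, F 0.2622, G 0.0262.
The surplus seats go to D, E.

F: 1, G: 5, D: 1, B: 10, E: 2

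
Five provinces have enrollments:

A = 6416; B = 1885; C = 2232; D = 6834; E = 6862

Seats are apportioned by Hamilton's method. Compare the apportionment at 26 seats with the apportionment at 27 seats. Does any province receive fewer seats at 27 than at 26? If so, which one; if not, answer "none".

C

At 26 seats: A 7, B 2, C 3, D 7, E 7.
At 27 seats: A 7, B 2, C 2, D 8, E 8.
C drops from 3 to 2.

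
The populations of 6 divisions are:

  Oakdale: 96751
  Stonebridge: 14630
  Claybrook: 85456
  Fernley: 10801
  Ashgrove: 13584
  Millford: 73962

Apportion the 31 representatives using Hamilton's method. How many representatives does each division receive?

Total 295184; standard divisor 295184/31 ≈ 9522.065.
Standard quotas: Oakdale 10.1607, Stonebridge 1.5364, Claybrook 8.9745, Fernley 1.1343, Ashgrove 1.4266, Millford 7.7674.
Lower quotas: Oakdale 10, Stonebridge 1, Claybrook 8, Fernley 1, Ashgrove 1, Millford 7 (sum 28, leaving 3 seats).
Remainders in descending order: Claybrook 0.9745, Millford 0.7674, Stonebridge 0.5364, Ashgrove 0.4266, Oakdale 0.1607, Fernley 0.1343.
Largest remainders: Claybrook, Millford, Stonebridge receive the extra seats.

Oakdale 10, Stonebridge 2, Claybrook 9, Fernley 1, Ashgrove 1, Millford 8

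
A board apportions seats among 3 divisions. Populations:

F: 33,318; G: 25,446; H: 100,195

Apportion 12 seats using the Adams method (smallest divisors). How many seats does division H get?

Standard divisor 158959/12 ≈ 13246.583; standard quotas: F 2.515, G 1.921, H 7.564.
Rounding up gives 3, 2, 8 = 13 seats, so the divisor must be adjusted.
With modified divisor 15500: modified quotas F 2.150, G 1.642, H 6.464.
Rounding up: F 3, G 2, H 7 (total 12).
H receives 7.

7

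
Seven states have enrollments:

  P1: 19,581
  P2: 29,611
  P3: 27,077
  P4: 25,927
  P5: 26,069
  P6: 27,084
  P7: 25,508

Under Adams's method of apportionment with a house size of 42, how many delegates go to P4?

Standard divisor 180857/42 ≈ 4306.119; standard quotas: P1 4.547, P2 6.876, P3 6.288, P4 6.021, P5 6.054, P6 6.290, P7 5.924.
Rounding up gives 5, 7, 7, 7, 7, 7, 6 = 46 seats, so the divisor must be adjusted.
With modified divisor 4700: modified quotas P1 4.166, P2 6.300, P3 5.761, P4 5.516, P5 5.547, P6 5.763, P7 5.427.
Rounding up: P1 5, P2 7, P3 6, P4 6, P5 6, P6 6, P7 6 (total 42).
P4 receives 6.

6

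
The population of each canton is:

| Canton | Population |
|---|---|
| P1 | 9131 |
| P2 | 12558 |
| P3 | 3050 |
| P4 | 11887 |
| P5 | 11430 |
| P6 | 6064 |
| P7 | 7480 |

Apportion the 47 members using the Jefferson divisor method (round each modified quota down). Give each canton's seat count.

Standard divisor 61600/47 ≈ 1310.638; standard quotas: P1 6.967, P2 9.582, P3 2.327, P4 9.070, P5 8.721, P6 4.627, P7 5.707.
Rounding down gives 6, 9, 2, 9, 8, 4, 5 = 43 seats, so the divisor must be adjusted.
With modified divisor 1230: modified quotas P1 7.424, P2 10.210, P3 2.480, P4 9.664, P5 9.293, P6 4.930, P7 6.081.
Rounding down: P1 7, P2 10, P3 2, P4 9, P5 9, P6 4, P7 6 (total 47).

P1=7, P2=10, P3=2, P4=9, P5=9, P6=4, P7=6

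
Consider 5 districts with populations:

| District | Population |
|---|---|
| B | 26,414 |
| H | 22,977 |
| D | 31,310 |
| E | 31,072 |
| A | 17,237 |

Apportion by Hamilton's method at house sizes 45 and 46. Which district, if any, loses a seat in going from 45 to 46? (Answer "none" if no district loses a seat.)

none

At 45 seats: B 9, H 8, D 11, E 11, A 6.
At 46 seats: B 10, H 8, D 11, E 11, A 6.
No district's allocation decreased.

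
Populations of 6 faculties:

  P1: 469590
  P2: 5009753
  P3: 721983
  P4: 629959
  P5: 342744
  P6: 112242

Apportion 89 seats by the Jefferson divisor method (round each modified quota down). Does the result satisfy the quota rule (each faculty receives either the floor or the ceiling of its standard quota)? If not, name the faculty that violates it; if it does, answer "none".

P2

Standard quotas: P1 5.736, P2 61.193, P3 8.819, P4 7.695, P5 4.187, P6 1.371.
Jefferson allocation: P1 5, P2 63, P3 9, P4 7, P5 4, P6 1.
P2 has quota 61.193 (lower 61, upper 62) but receives 63 — outside the quota interval.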